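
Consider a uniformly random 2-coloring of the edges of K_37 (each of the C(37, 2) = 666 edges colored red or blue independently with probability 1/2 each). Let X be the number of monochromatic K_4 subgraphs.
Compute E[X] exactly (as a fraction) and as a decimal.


Let X = Σ_S X_S over the C(37, 4) = 66045 subsets S of size 4, where X_S = 1 if the K_4 on S is monochromatic.
For a fixed S, the K_4 on S has C(4, 2) = 6 edges. P[all 6 edges red] = (1/2)^6, and likewise for blue, so P[monochromatic] = 2·(1/2)^6 = 2^{1 − 6} = 1/32.
Summing: E[X] = C(37, 4) · 2^{1 − 6} = 66045 · 1/32 = 66045/32.
Numerically: E[X] ≈ 2063.906250.

E[X] = C(37,4)·2^(1−C(4,2)) = 66045/32 ≈ 2063.906250.


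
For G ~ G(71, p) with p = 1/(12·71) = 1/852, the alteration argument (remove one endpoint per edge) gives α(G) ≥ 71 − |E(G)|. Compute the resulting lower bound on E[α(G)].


E[|E(G)|] = C(71, 2)·p = 2485 · (1/852) = 35/12.
E[α(G)] ≥ n − E[|E(G)|] = 71 − 35/12 = 817/12.
Numerically: ≈ 68.0833.
(This is only a lower bound; the true E[α(G)] may be larger.)

E[α(G)] ≥ 817/12 ≈ 68.0833.


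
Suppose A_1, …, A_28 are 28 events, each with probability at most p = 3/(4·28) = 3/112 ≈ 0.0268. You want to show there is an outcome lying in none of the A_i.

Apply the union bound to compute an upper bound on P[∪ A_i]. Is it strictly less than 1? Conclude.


Union bound: P[∪_{i=1}^{28} A_i] ≤ Σ_i P[A_i] ≤ 28·p = 28·(3/112) = 3/4.
Numerically: 3/4 ≈ 0.7500.
Is 3/4 < 1? YES.
Since P[∪ A_i] ≤ 3/4 < 1, the complement has P[∩ A_i^c] ≥ 1 − 3/4 = 1/4 > 0, so some outcome avoids every A_i.

28·p = 3/4 ≈ 0.7500; existence CERTIFIED by the union bound.


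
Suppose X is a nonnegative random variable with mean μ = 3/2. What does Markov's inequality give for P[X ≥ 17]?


μ = E[X] = 3/2, a = 17.
Markov: P[X ≥ 17] ≤ μ/a = (3/2)/17 = 3/34.
Numerically: ≈ 0.08824.
(Since a = 17 > μ = 1.50000, the bound 3/34 is < 1 and informative.)

P[X ≥ 17] ≤ 3/34 ≈ 0.08824.


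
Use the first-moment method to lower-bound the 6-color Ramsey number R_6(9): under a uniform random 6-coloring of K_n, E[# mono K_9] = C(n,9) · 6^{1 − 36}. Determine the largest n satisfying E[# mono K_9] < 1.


We need C(n, 9) · 6^{1 − 36} < 1, i.e. C(n, 9) < 6^{36 − 1} = 1719070799748422591028658176.
Check values of n near the boundary:
  n = 4404: C(4404, 9) = 1703375445537161676647015880; 1703375445537161676647015880 < 1719070799748422591028658176? YES
  n = 4405: C(4405, 9) = 1706862792900636302463627150; 1706862792900636302463627150 < 1719070799748422591028658176? YES
  n = 4406: C(4406, 9) = 1710356485221788389505285700; 1710356485221788389505285700 < 1719070799748422591028658176? YES
  n = 4407: C(4407, 9) = 1713856532599459170657070050; 1713856532599459170657070050 < 1719070799748422591028658176? YES
  n = 4408: C(4408, 9) = 1717362945146264156457459600; 1717362945146264156457459600 < 1719070799748422591028658176? YES
  n = 4409: C(4409, 9) = 1720875732988608787686577131; 1720875732988608787686577131 < 1719070799748422591028658176? NO
  n = 4410: C(4410, 9) = 1724394906266704102180823710; 1724394906266704102180823710 < 1719070799748422591028658176? NO
The largest n with C(n, 9) < 1719070799748422591028658176 is n = 4408 (where E[X] = 35778394690547169926197075/35813974994758803979763712 ≈ 0.9990065). Hence R_6(9) > 4408, i.e. R_6(9) ≥ 4409.

Largest n = 4408; hence R_6(9) > 4408.


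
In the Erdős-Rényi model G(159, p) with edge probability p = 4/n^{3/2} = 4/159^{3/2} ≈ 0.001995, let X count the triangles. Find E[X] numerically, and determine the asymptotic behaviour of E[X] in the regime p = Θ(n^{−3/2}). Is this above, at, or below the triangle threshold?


Number of potential triangles: C(159, 3) = 657359.
Each occurs with probability p³ ≈ (0.001995)³ ≈ 7.941324e-09.
By linearity: E[X] = C(159, 3)·p³ ≈ 657359 · 7.941324e-09 ≈ 0.0052.
Since α = 3/2 > 1, p = c/n^{3/2} = o(1/n) is below the triangle threshold p ~ 1/n. Asymptotically E[X] ~ (c³/6)·n^{3(1−α)} = (4³/6)·n^{-1.5} → 0, so by Markov's inequality G has no triangles w.h.p.

E[X] ≈ 0.0052; in regime p = Θ(1/n^{3/2}) E[X] tends to 0 (below the triangle threshold p ~ 1/n).


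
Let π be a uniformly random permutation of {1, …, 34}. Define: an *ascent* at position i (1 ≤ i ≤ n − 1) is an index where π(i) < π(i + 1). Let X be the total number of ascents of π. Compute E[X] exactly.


Write X = Σ X_I over i = 1, …, 33, with X_I the indicator of one ascent.
There are 33 indicators.
For each fixed i, the pair (π(i), π(i+1)) is a uniformly random ordered pair of distinct values from {1, …, 34}; by symmetry P[π(i) < π(i+1)] = 1/2.
By linearity: E[X] = 33 · (1/2) = (34 − 1) · (1/2) = 33/2 ≈ 16.50000.

E[X] = 33/2 = 16.50000.


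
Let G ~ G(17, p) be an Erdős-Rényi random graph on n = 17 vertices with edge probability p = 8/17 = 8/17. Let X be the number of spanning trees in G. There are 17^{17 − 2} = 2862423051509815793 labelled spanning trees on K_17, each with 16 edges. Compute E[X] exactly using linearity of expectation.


K_17 has 17^{17 − 2} = 2862423051509815793 labelled spanning trees.
For each such spanning tree H, let X_H = 1 if all 16 edges of H are present in G. Then P[X_H = 1] = p^{16} = (8/17)^{16} = 281474976710656/48661191875666868481.
By linearity: E[X] = Σ_H E[X_H] = 2862423051509815793 · p^{16} = 2862423051509815793 · 281474976710656/48661191875666868481 = 281474976710656/17.
Numerically: E[X] ≈ 1.65574e+13.

E[X] = 2862423051509815793 · (8/17)^{16} = 281474976710656/17 ≈ 1.65574e+13.


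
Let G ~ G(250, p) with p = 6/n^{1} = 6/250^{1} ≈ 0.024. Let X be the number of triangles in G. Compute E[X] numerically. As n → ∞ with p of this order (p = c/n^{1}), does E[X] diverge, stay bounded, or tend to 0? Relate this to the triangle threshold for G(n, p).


Number of potential triangles: C(250, 3) = 2573000.
Each occurs with probability p³ ≈ (0.024)³ ≈ 1.382400e-05.
By linearity: E[X] = C(250, 3)·p³ ≈ 2573000 · 1.382400e-05 ≈ 35.5692.
Here α = 1, so p = 6/n is exactly at the triangle threshold p ~ 1/n. Asymptotically E[X] → c³/6 = 6³/6 = 36 ≈ 36.0000, a bounded constant. In this regime the triangle count is asymptotically Poisson(c³/6).

E[X] ≈ 35.5692; in regime p = Θ(1/n^{1}) E[X] stays bounded (at the triangle threshold p ~ 1/n).


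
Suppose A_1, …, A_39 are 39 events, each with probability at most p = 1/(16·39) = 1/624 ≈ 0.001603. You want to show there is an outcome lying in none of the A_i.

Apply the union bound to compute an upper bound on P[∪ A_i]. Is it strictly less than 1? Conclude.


Union bound: P[∪_{i=1}^{39} A_i] ≤ Σ_i P[A_i] ≤ 39·p = 39·(1/624) = 1/16.
Numerically: 1/16 ≈ 0.062500.
Is 1/16 < 1? YES.
Since P[∪ A_i] ≤ 1/16 < 1, the complement has P[∩ A_i^c] ≥ 1 − 1/16 = 15/16 > 0, so some outcome avoids every A_i.

39·p = 1/16 ≈ 0.062500; existence CERTIFIED by the union bound.


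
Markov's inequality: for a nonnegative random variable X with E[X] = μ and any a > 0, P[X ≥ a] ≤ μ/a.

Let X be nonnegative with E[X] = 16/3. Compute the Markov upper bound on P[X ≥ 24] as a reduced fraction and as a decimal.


μ = E[X] = 16/3, a = 24.
Markov: P[X ≥ 24] ≤ μ/a = (16/3)/24 = 2/9.
Numerically: ≈ 0.22222.
(Since a = 24 > μ = 5.33333, the bound 2/9 is < 1 and informative.)

P[X ≥ 24] ≤ 2/9 ≈ 0.22222.


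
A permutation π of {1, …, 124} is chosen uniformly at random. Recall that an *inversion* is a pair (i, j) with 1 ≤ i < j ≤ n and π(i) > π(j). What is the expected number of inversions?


Write X = Σ X_I over the C(124, 2) = 7626 pairs i < j, with X_I the indicator of one inversion.
There are 7626 indicators.
For each fixed pair i < j, the values π(i) and π(j) are two distinct elements of {1, …, 124} in uniformly random order; by symmetry P[π(i) > π(j)] = 1/2.
By linearity: E[X] = 7626 · (1/2) = C(124, 2) · (1/2) = 7626/2 = 3813 ≈ 3813.0000.

E[X] = 3813 = 3813.0000.


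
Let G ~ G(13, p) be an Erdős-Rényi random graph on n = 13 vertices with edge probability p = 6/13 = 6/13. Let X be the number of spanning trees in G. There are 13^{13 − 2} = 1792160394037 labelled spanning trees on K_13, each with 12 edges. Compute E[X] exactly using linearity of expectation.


K_13 has 13^{13 − 2} = 1792160394037 labelled spanning trees.
For each such spanning tree H, let X_H = 1 if all 12 edges of H are present in G. Then P[X_H = 1] = p^{12} = (6/13)^{12} = 2176782336/23298085122481.
By linearity of expectation: E[X] = Σ_H E[X_H] = 1792160394037 · p^{12} = 1792160394037 · 2176782336/23298085122481 = 2176782336/13.
Numerically: E[X] ≈ 1.6744e+08.

E[X] = 1792160394037 · (6/13)^{12} = 2176782336/13 ≈ 1.6744e+08.


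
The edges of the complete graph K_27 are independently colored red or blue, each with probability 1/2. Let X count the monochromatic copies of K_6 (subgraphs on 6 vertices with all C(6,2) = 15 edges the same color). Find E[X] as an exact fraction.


Let X = Σ_S X_S over the C(27, 6) = 296010 subsets S of size 6, where X_S = 1 if the K_6 on S is monochromatic.
For a fixed S, the K_6 on S has C(6, 2) = 15 edges. P[all 15 edges red] = (1/2)^15, and likewise for blue, so P[monochromatic] = 2·(1/2)^15 = 2^{1 − 15} = 1/16384.
By linearity of expectation: E[X] = C(27, 6) · 2^{1 − 15} = 296010 · 1/16384 = 148005/8192.
Numerically: E[X] ≈ 18.06702.

E[X] = C(27,6)·2^(1−C(6,2)) = 148005/8192 ≈ 18.06702.


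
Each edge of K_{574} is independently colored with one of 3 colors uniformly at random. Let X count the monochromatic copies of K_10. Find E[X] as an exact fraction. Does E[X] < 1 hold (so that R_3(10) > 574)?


E[X] = C(574, 10) · 3^{1 − 45} = 988824035203816502691 · 3^{−44} = 988824035203816502691/984770902183611232881.
As a reduced fraction: E[X] = 109869337244868500299/109418989131512359209 ≈ 1.004116.
Is E[X] < 1? NO.
Since E[X] ≥ 1, the first-moment bound is inconclusive at n = 574; it does NOT by itself certify R_3(10) > 574.

E[X] = 109869337244868500299/109418989131512359209 ≈ 1.004116; E[X] ≥ 1; first-moment method inconclusive here.


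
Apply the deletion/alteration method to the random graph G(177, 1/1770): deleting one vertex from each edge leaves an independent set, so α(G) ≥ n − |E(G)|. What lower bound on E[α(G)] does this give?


E[|E(G)|] = C(177, 2)·p = 15576 · (1/1770) = 44/5.
E[α(G)] ≥ n − E[|E(G)|] = 177 − 44/5 = 841/5.
Numerically: ≈ 168.20000.
(This is only a lower bound; the true E[α(G)] may be larger.)

E[α(G)] ≥ 841/5 ≈ 168.20000.


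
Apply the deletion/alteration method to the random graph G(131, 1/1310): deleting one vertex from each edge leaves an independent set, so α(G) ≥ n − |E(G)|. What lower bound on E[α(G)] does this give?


E[|E(G)|] = C(131, 2)·p = 8515 · (1/1310) = 13/2.
E[α(G)] ≥ n − E[|E(G)|] = 131 − 13/2 = 249/2.
Numerically: ≈ 124.500000.
(This is only a lower bound; the true E[α(G)] may be larger.)

E[α(G)] ≥ 249/2 ≈ 124.500000.


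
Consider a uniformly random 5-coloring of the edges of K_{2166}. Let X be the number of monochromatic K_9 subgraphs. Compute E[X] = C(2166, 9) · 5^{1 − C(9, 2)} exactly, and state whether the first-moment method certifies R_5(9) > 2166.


E[X] = C(2166, 9) · 5^{1 − 36} = 2844037944203015677277940 · 5^{−35} = 2844037944203015677277940/2910383045673370361328125.
As a reduced fraction: E[X] = 568807588840603135455588/582076609134674072265625 ≈ 0.977204.
Is E[X] < 1? YES.
Since E[X] < 1, there exists a 5-coloring of K_{2166} with no monochromatic K_9; hence R_5(9) > 2166.

E[X] = 568807588840603135455588/582076609134674072265625 ≈ 0.977204; E[X] < 1, so R_5(9) > 2166.


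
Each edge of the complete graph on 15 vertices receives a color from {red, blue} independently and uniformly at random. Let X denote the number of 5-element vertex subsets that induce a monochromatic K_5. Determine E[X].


Let X = Σ_S X_S over the C(15, 5) = 3003 subsets S of size 5, where X_S = 1 if the K_5 on S is monochromatic.
For a fixed S, the K_5 on S has C(5, 2) = 10 edges. P[all 10 edges red] = (1/2)^10, and likewise for blue, so P[monochromatic] = 2·(1/2)^10 = 2^{1 − 10} = 1/512.
By linearity: E[X] = C(15, 5) · 2^{1 − 10} = 3003 · 1/512 = 3003/512.
Numerically: E[X] ≈ 5.865234.

E[X] = C(15,5)·2^(1−C(5,2)) = 3003/512 ≈ 5.865234.


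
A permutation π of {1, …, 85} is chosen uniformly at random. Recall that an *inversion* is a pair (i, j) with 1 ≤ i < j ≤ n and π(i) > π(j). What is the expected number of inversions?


Write X = Σ X_I over the C(85, 2) = 3570 pairs i < j, with X_I the indicator of one inversion.
There are 3570 indicators.
For each fixed pair i < j, the values π(i) and π(j) are two distinct elements of {1, …, 85} in uniformly random order; by symmetry P[π(i) > π(j)] = 1/2.
By linearity: E[X] = 3570 · (1/2) = C(85, 2) · (1/2) = 3570/2 = 1785 ≈ 1785.00000.

E[X] = 1785 = 1785.00000.


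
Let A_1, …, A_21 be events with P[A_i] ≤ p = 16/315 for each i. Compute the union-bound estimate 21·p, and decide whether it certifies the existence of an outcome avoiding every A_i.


Union bound: P[∪_{i=1}^{21} A_i] ≤ Σ_i P[A_i] ≤ 21·p = 21·(16/315) = 16/15.
Numerically: 16/15 ≈ 1.066667.
Is 16/15 < 1? NO.
Since the bound 16/15 is ≥ 1, the union bound is uninformative here; it does NOT by itself certify existence.

21·p = 16/15 ≈ 1.066667; existence NOT certified by the union bound.


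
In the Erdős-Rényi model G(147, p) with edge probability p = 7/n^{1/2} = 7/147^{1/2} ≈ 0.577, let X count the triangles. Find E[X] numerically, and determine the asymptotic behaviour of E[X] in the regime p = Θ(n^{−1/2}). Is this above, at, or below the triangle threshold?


Number of potential triangles: C(147, 3) = 518665.
Each occurs with probability p³ ≈ (0.577)³ ≈ 1.92450e-01.
By linearity: E[X] = C(147, 3)·p³ ≈ 518665 · 1.92450e-01 ≈ 99817.126.
Since α = 1/2 < 1, p = c/n^{1/2} ≫ 1/n is above the triangle threshold p ~ 1/n. Asymptotically E[X] ~ (c³/6)·n^{3(1−α)} = (7³/6)·n^{1.5} → ∞; triangles are abundant w.h.p.

E[X] ≈ 99817.126; in regime p = Θ(1/n^{1/2}) E[X] diverges (above the triangle threshold p ~ 1/n).


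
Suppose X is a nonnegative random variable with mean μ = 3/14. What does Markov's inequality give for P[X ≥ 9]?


μ = E[X] = 3/14, a = 9.
Markov: P[X ≥ 9] ≤ μ/a = (3/14)/9 = 1/42.
Numerically: ≈ 0.02381.
(Since a = 9 > μ = 0.21429, the bound 1/42 is < 1 and informative.)

P[X ≥ 9] ≤ 1/42 ≈ 0.02381.


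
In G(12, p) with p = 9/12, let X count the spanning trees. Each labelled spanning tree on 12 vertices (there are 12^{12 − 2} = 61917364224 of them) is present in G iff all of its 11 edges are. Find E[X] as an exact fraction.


K_12 has 12^{12 − 2} = 61917364224 labelled spanning trees.
For each such spanning tree H, let X_H = 1 if all 11 edges of H are present in G. Then P[X_H = 1] = p^{11} = (3/4)^{11} = 177147/4194304.
Summing the indicators: E[X] = Σ_H E[X_H] = 61917364224 · p^{11} = 61917364224 · 177147/4194304 = 10460353203/4.
Numerically: E[X] ≈ 2.615e+09.

E[X] = 61917364224 · (3/4)^{11} = 10460353203/4 ≈ 2.615e+09.


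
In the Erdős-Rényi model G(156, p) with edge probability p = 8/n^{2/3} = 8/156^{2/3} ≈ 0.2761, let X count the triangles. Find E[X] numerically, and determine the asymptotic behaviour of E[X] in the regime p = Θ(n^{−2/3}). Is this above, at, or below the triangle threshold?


Number of potential triangles: C(156, 3) = 620620.
Each occurs with probability p³ ≈ (0.2761)³ ≈ 2.103879e-02.
By linearity: E[X] = C(156, 3)·p³ ≈ 620620 · 2.103879e-02 ≈ 13057.0940.
Since α = 2/3 < 1, p = c/n^{2/3} ≫ 1/n is above the triangle threshold p ~ 1/n. Asymptotically E[X] ~ (c³/6)·n^{3(1−α)} = (8³/6)·n^{1} → ∞; triangles are abundant w.h.p.

E[X] ≈ 13057.0940; in regime p = Θ(1/n^{2/3}) E[X] diverges (above the triangle threshold p ~ 1/n).


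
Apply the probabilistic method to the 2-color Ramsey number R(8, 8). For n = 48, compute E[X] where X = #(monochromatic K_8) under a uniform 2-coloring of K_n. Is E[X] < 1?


E[X] = C(48, 8) · 2^{1 − 28} = 377348994 · 2^{−27} = 377348994/134217728.
As a reduced fraction: E[X] = 188674497/67108864 ≈ 2.81147.
Is E[X] < 1? NO.
Since E[X] ≥ 1, the first-moment bound is inconclusive at n = 48; it does NOT by itself certify R(8, 8) > 48.

E[X] = 188674497/67108864 ≈ 2.81147; E[X] ≥ 1; first-moment method inconclusive here.


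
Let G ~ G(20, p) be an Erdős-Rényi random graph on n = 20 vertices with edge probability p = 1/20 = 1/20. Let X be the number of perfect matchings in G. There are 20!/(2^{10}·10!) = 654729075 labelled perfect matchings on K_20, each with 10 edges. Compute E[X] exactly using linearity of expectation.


K_20 has 20!/(2^{10}·10!) = 654729075 labelled perfect matchings.
For each such perfect matching H, let X_H = 1 if all 10 edges of H are present in G. Then P[X_H = 1] = p^{10} = (1/20)^{10} = 1/10240000000000.
By linearity: E[X] = Σ_H E[X_H] = 654729075 · p^{10} = 654729075 · 1/10240000000000 = 26189163/409600000000.
Numerically: E[X] ≈ 6.39e-05.

E[X] = 654729075 · (1/20)^{10} = 26189163/409600000000 ≈ 6.39e-05.


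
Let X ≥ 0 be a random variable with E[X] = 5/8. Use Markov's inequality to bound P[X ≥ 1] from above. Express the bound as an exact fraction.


μ = E[X] = 5/8, a = 1.
Markov: P[X ≥ 1] ≤ μ/a = (5/8)/1 = 5/8.
Numerically: ≈ 0.6250.
(Since a = 1 > μ = 0.6250, the bound 5/8 is < 1 and informative.)

P[X ≥ 1] ≤ 5/8 ≈ 0.6250.


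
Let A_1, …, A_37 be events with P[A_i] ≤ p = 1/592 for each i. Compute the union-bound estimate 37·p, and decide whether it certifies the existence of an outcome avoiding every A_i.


Union bound: P[∪_{i=1}^{37} A_i] ≤ Σ_i P[A_i] ≤ 37·p = 37·(1/592) = 1/16.
Numerically: 1/16 ≈ 0.062500.
Is 1/16 < 1? YES.
Since P[∪ A_i] ≤ 1/16 < 1, the complement has P[∩ A_i^c] ≥ 1 − 1/16 = 15/16 > 0, so some outcome avoids every A_i.

37·p = 1/16 ≈ 0.062500; existence CERTIFIED by the union bound.


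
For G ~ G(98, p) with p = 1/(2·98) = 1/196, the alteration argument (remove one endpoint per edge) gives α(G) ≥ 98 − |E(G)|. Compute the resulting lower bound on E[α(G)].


E[|E(G)|] = C(98, 2)·p = 4753 · (1/196) = 97/4.
E[α(G)] ≥ n − E[|E(G)|] = 98 − 97/4 = 295/4.
Numerically: ≈ 73.750.
(This is only a lower bound; the true E[α(G)] may be larger.)

E[α(G)] ≥ 295/4 ≈ 73.750.


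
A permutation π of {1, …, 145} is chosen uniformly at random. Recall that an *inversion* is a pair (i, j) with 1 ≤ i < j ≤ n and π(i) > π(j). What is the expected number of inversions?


Write X = Σ X_I over the C(145, 2) = 10440 pairs i < j, with X_I the indicator of one inversion.
There are 10440 indicators.
For each fixed pair i < j, the values π(i) and π(j) are two distinct elements of {1, …, 145} in uniformly random order; by symmetry P[π(i) > π(j)] = 1/2.
By linearity: E[X] = 10440 · (1/2) = C(145, 2) · (1/2) = 10440/2 = 5220 ≈ 5220.000000.

E[X] = 5220 = 5220.000000.


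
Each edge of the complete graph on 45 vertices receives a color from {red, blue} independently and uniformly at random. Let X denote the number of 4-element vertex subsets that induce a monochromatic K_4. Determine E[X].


Let X = Σ_S X_S over the C(45, 4) = 148995 subsets S of size 4, where X_S = 1 if the K_4 on S is monochromatic.
For a fixed S, the K_4 on S has C(4, 2) = 6 edges. P[all 6 edges red] = (1/2)^6, and likewise for blue, so P[monochromatic] = 2·(1/2)^6 = 2^{1 − 6} = 1/32.
By linearity of expectation: E[X] = C(45, 4) · 2^{1 − 6} = 148995 · 1/32 = 148995/32.
Numerically: E[X] ≈ 4656.09375.

E[X] = C(45,4)·2^(1−C(4,2)) = 148995/32 ≈ 4656.09375.


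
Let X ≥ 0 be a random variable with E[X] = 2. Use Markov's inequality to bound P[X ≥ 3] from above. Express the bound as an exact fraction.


μ = E[X] = 2, a = 3.
Markov: P[X ≥ 3] ≤ μ/a = (2)/3 = 2/3.
Numerically: ≈ 0.6667.
(Since a = 3 > μ = 2.0000, the bound 2/3 is < 1 and informative.)

P[X ≥ 3] ≤ 2/3 ≈ 0.6667.


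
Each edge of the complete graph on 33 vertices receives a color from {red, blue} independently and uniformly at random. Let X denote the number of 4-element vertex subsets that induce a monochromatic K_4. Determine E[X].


Let X = Σ_S X_S over the C(33, 4) = 40920 subsets S of size 4, where X_S = 1 if the K_4 on S is monochromatic.
For a fixed S, the K_4 on S has C(4, 2) = 6 edges. P[all 6 edges red] = (1/2)^6, and likewise for blue, so P[monochromatic] = 2·(1/2)^6 = 2^{1 − 6} = 1/32.
By linearity: E[X] = C(33, 4) · 2^{1 − 6} = 40920 · 1/32 = 5115/4.
Numerically: E[X] ≈ 1278.750.

E[X] = C(33,4)·2^(1−C(4,2)) = 5115/4 ≈ 1278.750.


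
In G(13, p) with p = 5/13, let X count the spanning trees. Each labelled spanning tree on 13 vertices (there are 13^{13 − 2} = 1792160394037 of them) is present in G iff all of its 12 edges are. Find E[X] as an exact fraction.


K_13 has 13^{13 − 2} = 1792160394037 labelled spanning trees.
For each such spanning tree H, let X_H = 1 if all 12 edges of H are present in G. Then P[X_H = 1] = p^{12} = (5/13)^{12} = 244140625/23298085122481.
Summing the indicators: E[X] = Σ_H E[X_H] = 1792160394037 · p^{12} = 1792160394037 · 244140625/23298085122481 = 244140625/13.
Numerically: E[X] ≈ 1.878e+07.

E[X] = 1792160394037 · (5/13)^{12} = 244140625/13 ≈ 1.878e+07.


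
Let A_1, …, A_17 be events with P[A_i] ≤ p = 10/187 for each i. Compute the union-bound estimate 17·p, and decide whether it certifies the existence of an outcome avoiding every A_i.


Union bound: P[∪_{i=1}^{17} A_i] ≤ Σ_i P[A_i] ≤ 17·p = 17·(10/187) = 10/11.
Numerically: 10/11 ≈ 0.909091.
Is 10/11 < 1? YES.
Since P[∪ A_i] ≤ 10/11 < 1, the complement has P[∩ A_i^c] ≥ 1 − 10/11 = 1/11 > 0, so some outcome avoids every A_i.

17·p = 10/11 ≈ 0.909091; existence CERTIFIED by the union bound.


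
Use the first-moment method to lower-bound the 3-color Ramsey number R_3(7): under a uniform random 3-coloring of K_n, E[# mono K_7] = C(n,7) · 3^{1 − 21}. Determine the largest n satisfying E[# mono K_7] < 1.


We need C(n, 7) · 3^{1 − 21} < 1, i.e. C(n, 7) < 3^{21 − 1} = 3486784401.
Check values of n near the boundary:
  n = 80: C(80, 7) = 3176716400; 3176716400 < 3486784401? YES
  n = 81: C(81, 7) = 3477216600; 3477216600 < 3486784401? YES
  n = 82: C(82, 7) = 3801756816; 3801756816 < 3486784401? NO
The largest n with C(n, 7) < 3486784401 is n = 81 (where E[X] = 42928600/43046721 ≈ 0.99726). Hence R_3(7) > 81, i.e. R_3(7) ≥ 82.

Largest n = 81; hence R_3(7) > 81.


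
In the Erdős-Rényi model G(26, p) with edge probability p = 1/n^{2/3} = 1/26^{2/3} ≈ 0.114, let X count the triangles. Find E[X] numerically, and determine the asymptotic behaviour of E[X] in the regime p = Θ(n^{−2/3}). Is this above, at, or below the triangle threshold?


Number of potential triangles: C(26, 3) = 2600.
Each occurs with probability p³ ≈ (0.114)³ ≈ 1.47929e-03.
By linearity: E[X] = C(26, 3)·p³ ≈ 2600 · 1.47929e-03 ≈ 3.846.
Since α = 2/3 < 1, p = c/n^{2/3} ≫ 1/n is above the triangle threshold p ~ 1/n. Asymptotically E[X] ~ (c³/6)·n^{3(1−α)} = (1³/6)·n^{1} → ∞; triangles are abundant w.h.p.

E[X] ≈ 3.846; in regime p = Θ(1/n^{2/3}) E[X] diverges (above the triangle threshold p ~ 1/n).


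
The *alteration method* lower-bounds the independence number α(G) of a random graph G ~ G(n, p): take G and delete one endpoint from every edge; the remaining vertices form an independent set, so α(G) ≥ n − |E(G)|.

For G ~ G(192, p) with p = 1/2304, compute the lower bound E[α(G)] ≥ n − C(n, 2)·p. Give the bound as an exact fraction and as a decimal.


E[|E(G)|] = C(192, 2)·p = 18336 · (1/2304) = 191/24.
E[α(G)] ≥ n − E[|E(G)|] = 192 − 191/24 = 4417/24.
Numerically: ≈ 184.0417.
(This is only a lower bound; the true E[α(G)] may be larger.)

E[α(G)] ≥ 4417/24 ≈ 184.0417.


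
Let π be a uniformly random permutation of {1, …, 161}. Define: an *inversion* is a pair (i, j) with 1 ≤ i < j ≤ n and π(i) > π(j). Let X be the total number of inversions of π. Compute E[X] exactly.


Write X = Σ X_I over the C(161, 2) = 12880 pairs i < j, with X_I the indicator of one inversion.
There are 12880 indicators.
For each fixed pair i < j, the values π(i) and π(j) are two distinct elements of {1, …, 161} in uniformly random order; by symmetry P[π(i) > π(j)] = 1/2.
By linearity: E[X] = 12880 · (1/2) = C(161, 2) · (1/2) = 12880/2 = 6440 ≈ 6440.000000.

E[X] = 6440 = 6440.000000.


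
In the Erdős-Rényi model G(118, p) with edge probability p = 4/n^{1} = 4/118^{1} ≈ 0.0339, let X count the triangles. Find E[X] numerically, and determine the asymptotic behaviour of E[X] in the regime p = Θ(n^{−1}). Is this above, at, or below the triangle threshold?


Number of potential triangles: C(118, 3) = 266916.
Each occurs with probability p³ ≈ (0.0339)³ ≈ 3.89524e-05.
By linearity: E[X] = C(118, 3)·p³ ≈ 266916 · 3.89524e-05 ≈ 10.397.
Here α = 1, so p = 4/n is exactly at the triangle threshold p ~ 1/n. Asymptotically E[X] → c³/6 = 4³/6 = 32/3 ≈ 10.667, a bounded constant. In this regime the triangle count is asymptotically Poisson(c³/6).

E[X] ≈ 10.397; in regime p = Θ(1/n^{1}) E[X] stays bounded (at the triangle threshold p ~ 1/n).


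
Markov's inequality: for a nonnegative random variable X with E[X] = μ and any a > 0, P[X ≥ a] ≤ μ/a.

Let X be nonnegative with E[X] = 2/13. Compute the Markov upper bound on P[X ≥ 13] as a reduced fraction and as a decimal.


μ = E[X] = 2/13, a = 13.
Markov: P[X ≥ 13] ≤ μ/a = (2/13)/13 = 2/169.
Numerically: ≈ 0.011834.
(Since a = 13 > μ = 0.153846, the bound 2/169 is < 1 and informative.)

P[X ≥ 13] ≤ 2/169 ≈ 0.011834.


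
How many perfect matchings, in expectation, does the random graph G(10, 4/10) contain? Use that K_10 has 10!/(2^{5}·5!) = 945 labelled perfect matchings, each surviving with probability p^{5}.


K_10 has 10!/(2^{5}·5!) = 945 labelled perfect matchings.
For each such perfect matching H, let X_H = 1 if all 5 edges of H are present in G. Then P[X_H = 1] = p^{5} = (2/5)^{5} = 32/3125.
By linearity: E[X] = Σ_H E[X_H] = 945 · p^{5} = 945 · 32/3125 = 6048/625.
Numerically: E[X] ≈ 9.677.

E[X] = 945 · (2/5)^{5} = 6048/625 ≈ 9.677.


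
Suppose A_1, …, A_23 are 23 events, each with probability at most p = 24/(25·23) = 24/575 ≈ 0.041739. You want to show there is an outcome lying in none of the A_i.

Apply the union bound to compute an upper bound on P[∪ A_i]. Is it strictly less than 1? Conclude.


Union bound: P[∪_{i=1}^{23} A_i] ≤ Σ_i P[A_i] ≤ 23·p = 23·(24/575) = 24/25.
Numerically: 24/25 ≈ 0.960000.
Is 24/25 < 1? YES.
Since P[∪ A_i] ≤ 24/25 < 1, the complement has P[∩ A_i^c] ≥ 1 − 24/25 = 1/25 > 0, so some outcome avoids every A_i.

23·p = 24/25 ≈ 0.960000; existence CERTIFIED by the union bound.


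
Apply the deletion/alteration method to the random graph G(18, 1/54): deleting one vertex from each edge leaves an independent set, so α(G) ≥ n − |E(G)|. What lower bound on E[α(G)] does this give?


E[|E(G)|] = C(18, 2)·p = 153 · (1/54) = 17/6.
E[α(G)] ≥ n − E[|E(G)|] = 18 − 17/6 = 91/6.
Numerically: ≈ 15.16667.
(This is only a lower bound; the true E[α(G)] may be larger.)

E[α(G)] ≥ 91/6 ≈ 15.16667.


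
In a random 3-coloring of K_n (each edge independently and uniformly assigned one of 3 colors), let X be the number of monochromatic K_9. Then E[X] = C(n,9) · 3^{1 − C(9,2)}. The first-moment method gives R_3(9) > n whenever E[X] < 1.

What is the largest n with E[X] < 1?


We need C(n, 9) · 3^{1 − 36} < 1, i.e. C(n, 9) < 3^{36 − 1} = 50031545098999707.
Check values of n near the boundary:
  n = 298: C(298, 9) = 45207677551849890; 45207677551849890 < 50031545098999707? YES
  n = 299: C(299, 9) = 46610674441390059; 46610674441390059 < 50031545098999707? YES
  n = 300: C(300, 9) = 48052241692154700; 48052241692154700 < 50031545098999707? YES
  n = 301: C(301, 9) = 49533303936090975; 49533303936090975 < 50031545098999707? YES
  n = 302: C(302, 9) = 51054804739588650; 51054804739588650 < 50031545098999707? NO
  n = 303: C(303, 9) = 52617706925494425; 52617706925494425 < 50031545098999707? NO
  n = 304: C(304, 9) = 54222992899492560; 54222992899492560 < 50031545098999707? NO
The largest n with C(n, 9) < 50031545098999707 is n = 301 (where E[X] = 16511101312030325/16677181699666569 ≈ 0.990). Hence R_3(9) > 301, i.e. R_3(9) ≥ 302.

Largest n = 301; hence R_3(9) > 301.


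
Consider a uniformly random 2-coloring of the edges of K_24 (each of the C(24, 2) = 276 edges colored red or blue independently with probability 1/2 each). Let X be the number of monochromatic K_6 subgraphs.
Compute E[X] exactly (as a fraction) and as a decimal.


Let X = Σ_S X_S over the C(24, 6) = 134596 subsets S of size 6, where X_S = 1 if the K_6 on S is monochromatic.
For a fixed S, the K_6 on S has C(6, 2) = 15 edges. P[all 15 edges red] = (1/2)^15, and likewise for blue, so P[monochromatic] = 2·(1/2)^15 = 2^{1 − 15} = 1/16384.
Summing: E[X] = C(24, 6) · 2^{1 − 15} = 134596 · 1/16384 = 33649/4096.
Numerically: E[X] ≈ 8.215.

E[X] = C(24,6)·2^(1−C(6,2)) = 33649/4096 ≈ 8.215.


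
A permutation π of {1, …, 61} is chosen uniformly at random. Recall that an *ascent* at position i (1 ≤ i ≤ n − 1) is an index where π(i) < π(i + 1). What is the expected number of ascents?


Write X = Σ X_I over i = 1, …, 60, with X_I the indicator of one ascent.
There are 60 indicators.
For each fixed i, the pair (π(i), π(i+1)) is a uniformly random ordered pair of distinct values from {1, …, 61}; by symmetry P[π(i) < π(i+1)] = 1/2.
By linearity: E[X] = 60 · (1/2) = (61 − 1) · (1/2) = 30 ≈ 30.0000.

E[X] = 30 = 30.0000.


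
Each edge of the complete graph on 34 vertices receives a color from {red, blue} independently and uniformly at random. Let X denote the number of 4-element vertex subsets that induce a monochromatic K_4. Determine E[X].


Let X = Σ_S X_S over the C(34, 4) = 46376 subsets S of size 4, where X_S = 1 if the K_4 on S is monochromatic.
For a fixed S, the K_4 on S has C(4, 2) = 6 edges. P[all 6 edges red] = (1/2)^6, and likewise for blue, so P[monochromatic] = 2·(1/2)^6 = 2^{1 − 6} = 1/32.
By linearity: E[X] = C(34, 4) · 2^{1 − 6} = 46376 · 1/32 = 5797/4.
Numerically: E[X] ≈ 1449.250000.

E[X] = C(34,4)·2^(1−C(4,2)) = 5797/4 ≈ 1449.250000.


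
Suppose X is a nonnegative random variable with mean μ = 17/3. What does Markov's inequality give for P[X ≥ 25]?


μ = E[X] = 17/3, a = 25.
Markov: P[X ≥ 25] ≤ μ/a = (17/3)/25 = 17/75.
Numerically: ≈ 0.22667.
(Since a = 25 > μ = 5.66667, the bound 17/75 is < 1 and informative.)

P[X ≥ 25] ≤ 17/75 ≈ 0.22667.


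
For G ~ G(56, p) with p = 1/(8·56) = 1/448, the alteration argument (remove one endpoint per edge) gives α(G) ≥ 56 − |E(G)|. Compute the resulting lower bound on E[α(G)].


E[|E(G)|] = C(56, 2)·p = 1540 · (1/448) = 55/16.
E[α(G)] ≥ n − E[|E(G)|] = 56 − 55/16 = 841/16.
Numerically: ≈ 52.562.
(This is only a lower bound; the true E[α(G)] may be larger.)

E[α(G)] ≥ 841/16 ≈ 52.562.


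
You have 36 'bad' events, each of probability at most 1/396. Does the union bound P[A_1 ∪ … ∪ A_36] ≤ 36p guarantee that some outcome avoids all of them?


Union bound: P[∪_{i=1}^{36} A_i] ≤ Σ_i P[A_i] ≤ 36·p = 36·(1/396) = 1/11.
Numerically: 1/11 ≈ 0.0909091.
Is 1/11 < 1? YES.
Since P[∪ A_i] ≤ 1/11 < 1, the complement has P[∩ A_i^c] ≥ 1 − 1/11 = 10/11 > 0, so some outcome avoids every A_i.

36·p = 1/11 ≈ 0.0909091; existence CERTIFIED by the union bound.


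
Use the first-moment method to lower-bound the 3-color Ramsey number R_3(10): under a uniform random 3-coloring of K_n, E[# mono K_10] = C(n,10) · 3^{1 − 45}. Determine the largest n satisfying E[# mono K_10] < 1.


We need C(n, 10) · 3^{1 − 45} < 1, i.e. C(n, 10) < 3^{45 − 1} = 984770902183611232881.
Check values of n near the boundary:
  n = 571: C(571, 10) = 937951290893172842001; 937951290893172842001 < 984770902183611232881? YES
  n = 572: C(572, 10) = 954640815642161682606; 954640815642161682606 < 984770902183611232881? YES
  n = 573: C(573, 10) = 971597135635805762226; 971597135635805762226 < 984770902183611232881? YES
  n = 574: C(574, 10) = 988824035203816502691; 988824035203816502691 < 984770902183611232881? NO
  n = 575: C(575, 10) = 1006325345561406175305; 1006325345561406175305 < 984770902183611232881? NO
The largest n with C(n, 10) < 984770902183611232881 is n = 573 (where E[X] = 35985079097622435638/36472996377170786403 ≈ 0.987). Hence R_3(10) > 573, i.e. R_3(10) ≥ 574.

Largest n = 573; hence R_3(10) > 573.


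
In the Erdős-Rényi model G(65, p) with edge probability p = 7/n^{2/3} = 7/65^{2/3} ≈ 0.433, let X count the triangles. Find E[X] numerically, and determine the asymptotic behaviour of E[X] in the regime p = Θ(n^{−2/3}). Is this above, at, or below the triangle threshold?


Number of potential triangles: C(65, 3) = 43680.
Each occurs with probability p³ ≈ (0.433)³ ≈ 8.1183432e-02.
By linearity: E[X] = C(65, 3)·p³ ≈ 43680 · 8.1183432e-02 ≈ 3546.09231.
Since α = 2/3 < 1, p = c/n^{2/3} ≫ 1/n is above the triangle threshold p ~ 1/n. Asymptotically E[X] ~ (c³/6)·n^{3(1−α)} = (7³/6)·n^{1} → ∞; triangles are abundant w.h.p.

E[X] ≈ 3546.09231; in regime p = Θ(1/n^{2/3}) E[X] diverges (above the triangle threshold p ~ 1/n).


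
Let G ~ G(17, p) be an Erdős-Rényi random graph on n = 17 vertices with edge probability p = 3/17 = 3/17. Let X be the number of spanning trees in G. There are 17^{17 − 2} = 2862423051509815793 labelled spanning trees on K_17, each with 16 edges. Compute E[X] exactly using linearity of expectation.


K_17 has 17^{17 − 2} = 2862423051509815793 labelled spanning trees.
For each such spanning tree H, let X_H = 1 if all 16 edges of H are present in G. Then P[X_H = 1] = p^{16} = (3/17)^{16} = 43046721/48661191875666868481.
By linearity: E[X] = Σ_H E[X_H] = 2862423051509815793 · p^{16} = 2862423051509815793 · 43046721/48661191875666868481 = 43046721/17.
Numerically: E[X] ≈ 2.53e+06.

E[X] = 2862423051509815793 · (3/17)^{16} = 43046721/17 ≈ 2.53e+06.


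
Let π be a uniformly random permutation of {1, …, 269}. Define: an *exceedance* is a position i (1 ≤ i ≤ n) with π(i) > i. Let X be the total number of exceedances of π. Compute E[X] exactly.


Write X = Σ_{i=1}^{269} X_i, where X_i = 1_{π(i) > i}.
For each fixed i, π(i) is uniform over {1, …, 269} (marginal of a uniform permutation), so P[π(i) > i] = (n − i)/n. Summing: Σ_{i=1}^{269} (n − i)/n = (0 + 1 + … + 268)/269 = 269(269 − 1)/(2·269) = (269 − 1)/2.
Hence E[X] = Σ_{i=1}^{269} (269 − i)/269 = 134 ≈ 134.0000.

E[X] = 134 = 134.0000.


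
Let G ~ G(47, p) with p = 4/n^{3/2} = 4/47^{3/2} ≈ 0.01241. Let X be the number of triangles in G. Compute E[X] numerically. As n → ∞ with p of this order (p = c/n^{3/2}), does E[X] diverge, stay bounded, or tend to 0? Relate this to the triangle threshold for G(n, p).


Number of potential triangles: C(47, 3) = 16215.
Each occurs with probability p³ ≈ (0.01241)³ ≈ 1.913109e-06.
By linearity: E[X] = C(47, 3)·p³ ≈ 16215 · 1.913109e-06 ≈ 0.0310.
Since α = 3/2 > 1, p = c/n^{3/2} = o(1/n) is below the triangle threshold p ~ 1/n. Asymptotically E[X] ~ (c³/6)·n^{3(1−α)} = (4³/6)·n^{-1.5} → 0, so by Markov's inequality G has no triangles w.h.p.

E[X] ≈ 0.0310; in regime p = Θ(1/n^{3/2}) E[X] tends to 0 (below the triangle threshold p ~ 1/n).


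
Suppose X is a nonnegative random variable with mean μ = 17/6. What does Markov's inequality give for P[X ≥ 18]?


μ = E[X] = 17/6, a = 18.
Markov: P[X ≥ 18] ≤ μ/a = (17/6)/18 = 17/108.
Numerically: ≈ 0.157407.
(Since a = 18 > μ = 2.833333, the bound 17/108 is < 1 and informative.)

P[X ≥ 18] ≤ 17/108 ≈ 0.157407.


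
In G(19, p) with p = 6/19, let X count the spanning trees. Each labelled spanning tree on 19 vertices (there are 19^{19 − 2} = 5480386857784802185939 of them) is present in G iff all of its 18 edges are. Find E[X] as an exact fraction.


K_19 has 19^{19 − 2} = 5480386857784802185939 labelled spanning trees.
For each such spanning tree H, let X_H = 1 if all 18 edges of H are present in G. Then P[X_H = 1] = p^{18} = (6/19)^{18} = 101559956668416/104127350297911241532841.
By linearity of expectation: E[X] = Σ_H E[X_H] = 5480386857784802185939 · p^{18} = 5480386857784802185939 · 101559956668416/104127350297911241532841 = 101559956668416/19.
Numerically: E[X] ≈ 5.3453e+12.

E[X] = 5480386857784802185939 · (6/19)^{18} = 101559956668416/19 ≈ 5.3453e+12.


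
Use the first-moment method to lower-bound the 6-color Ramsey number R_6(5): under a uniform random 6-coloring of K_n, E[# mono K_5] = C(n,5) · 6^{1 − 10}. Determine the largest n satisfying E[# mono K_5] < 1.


We need C(n, 5) · 6^{1 − 10} < 1, i.e. C(n, 5) < 6^{10 − 1} = 10077696.
Check values of n near the boundary:
  n = 64: C(64, 5) = 7624512; 7624512 < 10077696? YES
  n = 65: C(65, 5) = 8259888; 8259888 < 10077696? YES
  n = 66: C(66, 5) = 8936928; 8936928 < 10077696? YES
  n = 67: C(67, 5) = 9657648; 9657648 < 10077696? YES
  n = 68: C(68, 5) = 10424128; 10424128 < 10077696? NO
The largest n with C(n, 5) < 10077696 is n = 67 (where E[X] = 67067/69984 ≈ 0.958). Hence R_6(5) > 67, i.e. R_6(5) ≥ 68.

Largest n = 67; hence R_6(5) > 67.


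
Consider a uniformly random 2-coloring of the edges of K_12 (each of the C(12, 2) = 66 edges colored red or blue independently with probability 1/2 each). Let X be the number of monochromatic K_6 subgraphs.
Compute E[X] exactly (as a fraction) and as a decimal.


Let X = Σ_S X_S over the C(12, 6) = 924 subsets S of size 6, where X_S = 1 if the K_6 on S is monochromatic.
For a fixed S, the K_6 on S has C(6, 2) = 15 edges. P[all 15 edges red] = (1/2)^15, and likewise for blue, so P[monochromatic] = 2·(1/2)^15 = 2^{1 − 15} = 1/16384.
Summing: E[X] = C(12, 6) · 2^{1 − 15} = 924 · 1/16384 = 231/4096.
Numerically: E[X] ≈ 0.05640.

E[X] = C(12,6)·2^(1−C(6,2)) = 231/4096 ≈ 0.05640.


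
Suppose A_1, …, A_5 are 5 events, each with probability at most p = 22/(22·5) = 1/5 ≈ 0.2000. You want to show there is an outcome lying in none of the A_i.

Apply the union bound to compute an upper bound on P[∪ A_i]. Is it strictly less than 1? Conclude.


Union bound: P[∪_{i=1}^{5} A_i] ≤ Σ_i P[A_i] ≤ 5·p = 5·(1/5) = 1.
Numerically: 1 ≈ 1.0000.
Is 1 < 1? NO.
Since the bound 1 is ≥ 1, the union bound is uninformative here; it does NOT by itself certify existence.

5·p = 1 ≈ 1.0000; existence NOT certified by the union bound.


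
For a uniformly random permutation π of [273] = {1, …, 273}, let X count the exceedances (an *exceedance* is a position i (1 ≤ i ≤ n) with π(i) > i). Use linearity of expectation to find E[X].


Write X = Σ_{i=1}^{273} X_i, where X_i = 1_{π(i) > i}.
For each fixed i, π(i) is uniform over {1, …, 273} (marginal of a uniform permutation), so P[π(i) > i] = (n − i)/n. Summing: Σ_{i=1}^{273} (n − i)/n = (0 + 1 + … + 272)/273 = 273(273 − 1)/(2·273) = (273 − 1)/2.
Hence E[X] = Σ_{i=1}^{273} (273 − i)/273 = 136 ≈ 136.000.

E[X] = 136 = 136.000.


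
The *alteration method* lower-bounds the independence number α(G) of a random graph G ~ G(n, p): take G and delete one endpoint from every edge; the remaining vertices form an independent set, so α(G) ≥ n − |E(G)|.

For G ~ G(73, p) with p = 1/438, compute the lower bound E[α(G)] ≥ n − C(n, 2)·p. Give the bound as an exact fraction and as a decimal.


E[|E(G)|] = C(73, 2)·p = 2628 · (1/438) = 6.
E[α(G)] ≥ n − E[|E(G)|] = 73 − 6 = 67.
Numerically: ≈ 67.000000.
(This is only a lower bound; the true E[α(G)] may be larger.)

E[α(G)] ≥ 67 ≈ 67.000000.
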